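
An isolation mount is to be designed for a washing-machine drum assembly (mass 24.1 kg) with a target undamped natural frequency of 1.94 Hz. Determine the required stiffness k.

3580 N/m

ω_n = 2πf_n = 2π × 1.94 = 12.19 rad/s.
k = m·ω_n² = 24.1 × 12.19² = 24.1 × 148.6 = 3581 N/m.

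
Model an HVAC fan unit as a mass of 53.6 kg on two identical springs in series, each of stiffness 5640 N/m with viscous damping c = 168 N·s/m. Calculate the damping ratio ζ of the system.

0.216

Series springs: 1/k_eq = 2/5640, so k_eq = 5640/2 = 2820 N/m.
ω_n = √(k_eq/m) = √(2820/53.6) = 7.253 rad/s.
Critical damping c_c = 2√(k_eq·m) = 2√(2820 × 53.6) = 777.6 N·s/m, so ζ = c/c_c = 168/777.6 = 0.2161.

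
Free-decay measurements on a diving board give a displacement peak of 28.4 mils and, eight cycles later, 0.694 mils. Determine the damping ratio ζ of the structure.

Logarithmic decrement δ = (1/n)·ln(x₀/x_n) = (1/8)·ln(28.4/0.694) = (1/8)·ln(40.92) = 0.4640.
ζ = δ/√(4π² + δ²) = 0.4640/√(39.48 + 0.215) = 0.4640/6.300 = 0.07364.

0.0736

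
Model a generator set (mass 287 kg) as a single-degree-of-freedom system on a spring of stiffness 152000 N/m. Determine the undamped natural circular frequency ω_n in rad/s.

23.0 rad/s

ω_n = √(k/m) = √(152000/287) = √529.6 = 23.01 rad/s.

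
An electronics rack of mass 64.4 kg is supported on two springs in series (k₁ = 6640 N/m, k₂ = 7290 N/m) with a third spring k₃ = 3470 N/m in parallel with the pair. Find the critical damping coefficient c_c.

1340 N·s/m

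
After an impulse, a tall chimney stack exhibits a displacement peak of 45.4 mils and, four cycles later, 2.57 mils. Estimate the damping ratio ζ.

Logarithmic decrement δ = (1/n)·ln(x₀/x_n) = (1/4)·ln(45.4/2.57) = (1/4)·ln(17.67) = 0.7179.
ζ = δ/√(4π² + δ²) = 0.7179/√(39.48 + 0.515) = 0.7179/6.324 = 0.1135.

0.114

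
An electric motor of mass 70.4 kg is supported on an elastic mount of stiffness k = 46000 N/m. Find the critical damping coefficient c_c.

3600 N·s/m

c_c = 2√(k·m) = 2√(46000 × 70.4) = 2 × 1800 = 3599 N·s/m.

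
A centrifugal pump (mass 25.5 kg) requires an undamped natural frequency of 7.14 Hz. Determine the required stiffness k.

51300 N/m

ω_n = 2πf_n = 2π × 7.14 = 44.86 rad/s.
k = m·ω_n² = 25.5 × 44.86² = 25.5 × 2013 = 51320 N/m.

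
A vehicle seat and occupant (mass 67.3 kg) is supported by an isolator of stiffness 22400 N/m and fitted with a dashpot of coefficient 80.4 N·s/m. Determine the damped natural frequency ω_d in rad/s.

18.2 rad/s

ω_n = √(k/m) = √(22400/67.3) = 18.24 rad/s.
Critical damping c_c = 2√(k·m) = 2√(22400 × 67.3) = 2456 N·s/m, so ζ = c/c_c = 80.4/2456 = 0.03274.
ω_d = ω_n√(1 − ζ²) = 18.24 × √(1 − 0.00107) = 18.23 rad/s.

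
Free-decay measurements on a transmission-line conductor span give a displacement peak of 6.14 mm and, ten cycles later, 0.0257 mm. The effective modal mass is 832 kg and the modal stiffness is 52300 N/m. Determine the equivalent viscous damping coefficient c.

1150 N·s/m

Logarithmic decrement δ = (1/n)·ln(x₀/x_n) = (1/10)·ln(6.14/0.0257) = (1/10)·ln(238.9) = 0.5476.
ζ = δ/√(4π² + δ²) = 0.5476/√(39.48 + 0.300) = 0.5476/6.307 = 0.08683.
c = ζ · 2√(km) = 0.08683 × 2√(52300 × 832) = 0.08683 × 13190 = 1145 N·s/m.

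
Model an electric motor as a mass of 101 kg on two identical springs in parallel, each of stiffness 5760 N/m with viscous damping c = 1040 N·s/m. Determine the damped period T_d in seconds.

0.672 s

Parallel springs add: k_eq = 2 × 5760 = 11520 N/m.
ω_n = √(k_eq/m) = √(11520/101) = 10.68 rad/s.
Critical damping c_c = 2√(k_eq·m) = 2√(11520 × 101) = 2157 N·s/m, so ζ = c/c_c = 1040/2157 = 0.4821.
ω_d = ω_n√(1 − ζ²) = 10.68 × √(1 − 0.232) = 9.357 rad/s.
T_d = 2π/ω_d = 0.6715 s.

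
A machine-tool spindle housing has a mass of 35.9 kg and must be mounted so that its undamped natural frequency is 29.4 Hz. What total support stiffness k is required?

ω_n = 2πf_n = 2π × 29.4 = 184.7 rad/s.
k = m·ω_n² = 35.9 × 184.7² = 35.9 × 34120 = 1225000 N/m.

1230000 N/m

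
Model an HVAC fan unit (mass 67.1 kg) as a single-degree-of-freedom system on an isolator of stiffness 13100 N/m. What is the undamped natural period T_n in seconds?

0.450 s

ω_n = √(k/m) = √(13100/67.1) = √195.2 = 13.97 rad/s.
T_n = 2π/ω_n = 6.283/13.97 = 0.4497 s.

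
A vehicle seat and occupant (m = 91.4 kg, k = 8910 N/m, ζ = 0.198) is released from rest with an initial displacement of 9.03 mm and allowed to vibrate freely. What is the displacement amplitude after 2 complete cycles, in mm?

0.713 mm

Logarithmic decrement δ = 2πζ/√(1 − ζ²) = 2π × 0.1980/√(1 − 0.0392) = 1.269.
After n cycles, x_n/x₀ = e^(−nδ), so x_2 = 9.03 × e^(−2 × 1.269) = 9.03 × 0.07899 = 0.7133 mm.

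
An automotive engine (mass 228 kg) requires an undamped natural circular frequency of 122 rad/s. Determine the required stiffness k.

3390000 N/m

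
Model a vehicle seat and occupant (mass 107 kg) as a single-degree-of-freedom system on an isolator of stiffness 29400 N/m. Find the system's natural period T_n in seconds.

ω_n = √(k/m) = √(29400/107) = √274.8 = 16.58 rad/s.
T_n = 2π/ω_n = 6.283/16.58 = 0.3791 s.

0.379 s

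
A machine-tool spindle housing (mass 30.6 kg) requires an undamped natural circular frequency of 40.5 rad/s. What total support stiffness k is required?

k = m·ω_n² = 30.6 × 40.50² = 30.6 × 1640 = 50190 N/m.

50200 N/m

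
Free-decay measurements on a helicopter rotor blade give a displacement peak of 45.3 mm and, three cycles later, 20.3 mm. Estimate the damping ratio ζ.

Logarithmic decrement δ = (1/n)·ln(x₀/x_n) = (1/3)·ln(45.3/20.3) = (1/3)·ln(2.232) = 0.2676.
ζ = δ/√(4π² + δ²) = 0.2676/√(39.48 + 0.0716) = 0.2676/6.289 = 0.04255.

0.0425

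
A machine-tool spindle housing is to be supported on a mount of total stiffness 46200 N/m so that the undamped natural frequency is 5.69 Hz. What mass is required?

ω_n = 2πf_n = 2π × 5.69 = 35.75 rad/s.
m = k/ω_n² = 46200/35.75² = 46200/1278 = 36.15 kg.

36.1 kg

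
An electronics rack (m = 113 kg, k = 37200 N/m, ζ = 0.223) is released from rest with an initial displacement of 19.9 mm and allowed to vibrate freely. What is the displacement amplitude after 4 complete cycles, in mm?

0.0634 mm

Logarithmic decrement δ = 2πζ/√(1 − ζ²) = 2π × 0.2230/√(1 − 0.0497) = 1.437.
After n cycles, x_n/x₀ = e^(−nδ), so x_4 = 19.9 × e^(−4 × 1.437) = 19.9 × 0.003185 = 0.06338 mm.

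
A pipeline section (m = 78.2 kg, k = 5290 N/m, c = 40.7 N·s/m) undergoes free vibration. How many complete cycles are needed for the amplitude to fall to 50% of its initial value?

ζ = c/(2√(km)) = 40.7/(2√(5290 × 78.2)) = 40.7/1286 = 0.03164.
Logarithmic decrement δ = 2πζ/√(1 − ζ²) = 2π × 0.03164/√(1 − 0.00100) = 0.1989.
x_n/x₀ = e^(−nδ) ≤ 0.5; take ln: n ≥ ln(1/0.5)/δ = 0.6931/0.1989 = 3.485.
So 4 complete cycles are required.

4 cycles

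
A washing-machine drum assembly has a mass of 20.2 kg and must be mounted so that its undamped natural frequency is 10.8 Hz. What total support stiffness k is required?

ω_n = 2πf_n = 2π × 10.8 = 67.86 rad/s.
k = m·ω_n² = 20.2 × 67.86² = 20.2 × 4605 = 93020 N/m.

93000 N/m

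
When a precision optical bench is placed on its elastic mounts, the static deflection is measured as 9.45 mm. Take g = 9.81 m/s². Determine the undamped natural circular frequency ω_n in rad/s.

ω_n = √(g/δ_st) = √(9.81/0.00945) = √1038 = 32.22 rad/s.

32.2 rad/s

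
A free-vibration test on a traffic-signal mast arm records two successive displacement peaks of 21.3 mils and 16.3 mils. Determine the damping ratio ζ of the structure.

0.0425

Logarithmic decrement δ = (1/n)·ln(x₀/x_n) = (1/1)·ln(21.3/16.3) = (1/1)·ln(1.307) = 0.2675.
ζ = δ/√(4π² + δ²) = 0.2675/√(39.48 + 0.0716) = 0.2675/6.289 = 0.04254.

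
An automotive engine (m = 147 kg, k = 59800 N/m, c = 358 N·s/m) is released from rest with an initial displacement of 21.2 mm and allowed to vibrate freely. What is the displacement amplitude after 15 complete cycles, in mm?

0.0709 mm

ζ = c/(2√(km)) = 358/(2√(59800 × 147)) = 358/5930 = 0.06037.
Logarithmic decrement δ = 2πζ/√(1 − ζ²) = 2π × 0.06037/√(1 − 0.00364) = 0.3800.
After n cycles, x_n/x₀ = e^(−nδ), so x_15 = 21.2 × e^(−15 × 0.3800) = 21.2 × 0.003345 = 0.07090 mm.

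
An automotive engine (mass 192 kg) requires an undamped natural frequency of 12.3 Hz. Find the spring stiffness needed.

1150000 N/m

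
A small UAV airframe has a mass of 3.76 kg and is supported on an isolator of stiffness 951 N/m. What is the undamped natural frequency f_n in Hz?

2.53 Hz

ω_n = √(k/m) = √(951.0/3.76) = √252.9 = 15.90 rad/s.
f_n = ω_n/(2π) = 15.90/6.283 = 2.531 Hz.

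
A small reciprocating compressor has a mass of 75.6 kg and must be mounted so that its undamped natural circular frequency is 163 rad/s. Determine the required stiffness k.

k = m·ω_n² = 75.6 × 163.0² = 75.6 × 26570 = 2009000 N/m.

2010000 N/m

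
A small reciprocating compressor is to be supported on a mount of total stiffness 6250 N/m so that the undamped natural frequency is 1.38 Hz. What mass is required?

83.1 kg

ω_n = 2πf_n = 2π × 1.38 = 8.671 rad/s.
m = k/ω_n² = 6250/8.671² = 6250/75.18 = 83.13 kg.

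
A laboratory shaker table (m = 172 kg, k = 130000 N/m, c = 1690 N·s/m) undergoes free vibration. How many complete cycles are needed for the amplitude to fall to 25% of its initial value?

ζ = c/(2√(km)) = 1690/(2√(130000 × 172)) = 1690/9457 = 0.1787.
Logarithmic decrement δ = 2πζ/√(1 − ζ²) = 2π × 0.1787/√(1 − 0.0319) = 1.141.
x_n/x₀ = e^(−nδ) ≤ 0.25; take ln: n ≥ ln(1/0.25)/δ = 1.386/1.141 = 1.215.
So 2 complete cycles are required.

2 cycles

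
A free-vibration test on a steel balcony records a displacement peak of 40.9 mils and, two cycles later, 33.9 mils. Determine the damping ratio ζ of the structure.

Logarithmic decrement δ = (1/n)·ln(x₀/x_n) = (1/2)·ln(40.9/33.9) = (1/2)·ln(1.206) = 0.09386.
ζ = δ/√(4π² + δ²) = 0.09386/√(39.48 + 0.00881) = 0.09386/6.284 = 0.01494.

0.0149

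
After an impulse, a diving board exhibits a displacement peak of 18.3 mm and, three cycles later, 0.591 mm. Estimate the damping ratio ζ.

0.179

Logarithmic decrement δ = (1/n)·ln(x₀/x_n) = (1/3)·ln(18.3/0.591) = (1/3)·ln(30.96) = 1.144.
ζ = δ/√(4π² + δ²) = 1.144/√(39.48 + 1.31) = 1.144/6.387 = 0.1792.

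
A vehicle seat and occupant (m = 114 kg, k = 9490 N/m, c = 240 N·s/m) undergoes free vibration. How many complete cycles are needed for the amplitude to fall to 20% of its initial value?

3 cycles

ζ = c/(2√(km)) = 240/(2√(9490 × 114)) = 240/2080 = 0.1154.
Logarithmic decrement δ = 2πζ/√(1 − ζ²) = 2π × 0.1154/√(1 − 0.0133) = 0.7298.
x_n/x₀ = e^(−nδ) ≤ 0.2; take ln: n ≥ ln(1/0.2)/δ = 1.609/0.7298 = 2.205.
So 3 complete cycles are required.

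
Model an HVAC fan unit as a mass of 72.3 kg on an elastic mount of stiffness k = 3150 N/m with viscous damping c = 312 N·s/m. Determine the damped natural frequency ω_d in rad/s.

6.24 rad/s

ω_n = √(k/m) = √(3150/72.3) = 6.601 rad/s.
Critical damping c_c = 2√(k·m) = 2√(3150 × 72.3) = 954.5 N·s/m, so ζ = c/c_c = 312/954.5 = 0.3269.
ω_d = ω_n√(1 − ζ²) = 6.601 × √(1 − 0.107) = 6.238 rad/s.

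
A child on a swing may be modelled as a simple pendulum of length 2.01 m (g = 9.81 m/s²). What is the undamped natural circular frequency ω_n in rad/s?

2.21 rad/s

For a simple pendulum ω_n = √(g/L) = √(9.81/2.01) = √4.881 = 2.209 rad/s.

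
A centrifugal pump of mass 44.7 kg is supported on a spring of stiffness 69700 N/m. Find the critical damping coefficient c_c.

3530 N·s/m

c_c = 2√(k·m) = 2√(69700 × 44.7) = 2 × 1765 = 3530 N·s/m.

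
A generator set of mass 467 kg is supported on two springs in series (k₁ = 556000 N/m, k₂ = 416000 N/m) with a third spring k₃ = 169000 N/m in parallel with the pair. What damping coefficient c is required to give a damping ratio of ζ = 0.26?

7170 N·s/m

Series pair: k_s = k₁k₂/(k₁+k₂) = (556000)(416000)/(556000 + 416000) = 238000 N/m. In parallel with k₃: k_eq = 238000 + 169000 = 407000 N/m.
c_c = 2√(k_eq·m) = 2√(407000 × 467) = 27570 N·s/m.
c = ζ·c_c = 0.26 × 27570 = 7169 N·s/m.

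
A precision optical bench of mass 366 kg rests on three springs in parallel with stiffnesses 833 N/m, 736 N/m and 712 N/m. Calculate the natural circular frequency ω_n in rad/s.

Parallel springs add: k_eq = 833 + 736 + 712 = 2281 N/m.
ω_n = √(k_eq/m) = √(2281/366) = √6.232 = 2.496 rad/s.

2.50 rad/s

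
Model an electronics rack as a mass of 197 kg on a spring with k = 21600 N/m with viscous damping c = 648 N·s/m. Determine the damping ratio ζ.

ω_n = √(k/m) = √(21600/197) = 10.47 rad/s.
Critical damping c_c = 2√(k·m) = 2√(21600 × 197) = 4126 N·s/m, so ζ = c/c_c = 648/4126 = 0.1571.

0.157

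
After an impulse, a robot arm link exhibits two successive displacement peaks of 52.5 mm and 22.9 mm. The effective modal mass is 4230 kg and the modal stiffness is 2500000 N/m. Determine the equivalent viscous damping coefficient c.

26900 N·s/m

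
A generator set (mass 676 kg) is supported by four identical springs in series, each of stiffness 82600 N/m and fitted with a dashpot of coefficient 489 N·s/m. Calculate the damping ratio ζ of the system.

0.0654

Series springs: 1/k_eq = 4/82600, so k_eq = 82600/4 = 20650 N/m.
ω_n = √(k_eq/m) = √(20650/676) = 5.527 rad/s.
Critical damping c_c = 2√(k_eq·m) = 2√(20650 × 676) = 7472 N·s/m, so ζ = c/c_c = 489/7472 = 0.06544.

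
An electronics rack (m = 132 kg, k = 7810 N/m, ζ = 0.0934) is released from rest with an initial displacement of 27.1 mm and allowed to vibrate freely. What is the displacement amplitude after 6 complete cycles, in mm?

0.789 mm

Logarithmic decrement δ = 2πζ/√(1 − ζ²) = 2π × 0.09340/√(1 − 0.00872) = 0.5894.
After n cycles, x_n/x₀ = e^(−nδ), so x_6 = 27.1 × e^(−6 × 0.5894) = 27.1 × 0.02911 = 0.7890 mm.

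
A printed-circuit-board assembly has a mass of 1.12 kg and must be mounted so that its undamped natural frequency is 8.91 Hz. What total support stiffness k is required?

ω_n = 2πf_n = 2π × 8.91 = 55.98 rad/s.
k = m·ω_n² = 1.12 × 55.98² = 1.12 × 3134 = 3510 N/m.

3510 N/m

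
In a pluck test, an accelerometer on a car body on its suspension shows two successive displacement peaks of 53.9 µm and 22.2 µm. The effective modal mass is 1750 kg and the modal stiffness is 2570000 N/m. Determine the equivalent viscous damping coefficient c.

18700 N·s/m

Logarithmic decrement δ = (1/n)·ln(x₀/x_n) = (1/1)·ln(53.9/22.2) = (1/1)·ln(2.428) = 0.8870.
ζ = δ/√(4π² + δ²) = 0.8870/√(39.48 + 0.787) = 0.8870/6.345 = 0.1398.
c = ζ · 2√(km) = 0.1398 × 2√(2570000 × 1750) = 0.1398 × 134100 = 18750 N·s/m.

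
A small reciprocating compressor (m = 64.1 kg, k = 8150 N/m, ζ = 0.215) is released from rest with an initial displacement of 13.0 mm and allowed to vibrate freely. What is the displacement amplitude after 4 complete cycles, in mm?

Logarithmic decrement δ = 2πζ/√(1 − ζ²) = 2π × 0.2150/√(1 − 0.0462) = 1.383.
After n cycles, x_n/x₀ = e^(−nδ), so x_4 = 13.0 × e^(−4 × 1.383) = 13.0 × 0.003954 = 0.05141 mm.

0.0514 mm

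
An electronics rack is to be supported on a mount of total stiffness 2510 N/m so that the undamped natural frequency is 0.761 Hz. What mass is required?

110 kg

ω_n = 2πf_n = 2π × 0.761 = 4.782 rad/s.
m = k/ω_n² = 2510/4.782² = 2510/22.86 = 109.8 kg.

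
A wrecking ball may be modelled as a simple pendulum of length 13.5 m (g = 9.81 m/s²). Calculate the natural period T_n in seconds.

7.37 s

For a simple pendulum ω_n = √(g/L) = √(9.81/13.5) = √0.7267 = 0.8524 rad/s.
T_n = 2π/ω_n = 6.283/0.8524 = 7.371 s.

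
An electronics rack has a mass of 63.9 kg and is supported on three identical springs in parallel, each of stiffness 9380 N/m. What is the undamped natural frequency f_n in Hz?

3.34 Hz

Parallel springs add: k_eq = 3 × 9380 = 28140 N/m.
ω_n = √(k_eq/m) = √(28140/63.9) = √440.4 = 20.99 rad/s.
f_n = ω_n/(2π) = 20.99/6.283 = 3.340 Hz.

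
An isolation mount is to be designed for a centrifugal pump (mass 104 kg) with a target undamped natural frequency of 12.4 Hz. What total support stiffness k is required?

631000 N/m

ω_n = 2πf_n = 2π × 12.4 = 77.91 rad/s.
k = m·ω_n² = 104 × 77.91² = 104 × 6070 = 631300 N/m.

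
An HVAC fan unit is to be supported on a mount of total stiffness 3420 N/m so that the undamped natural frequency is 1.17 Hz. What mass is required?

63.3 kg

ω_n = 2πf_n = 2π × 1.17 = 7.351 rad/s.
m = k/ω_n² = 3420/7.351² = 3420/54.04 = 63.28 kg.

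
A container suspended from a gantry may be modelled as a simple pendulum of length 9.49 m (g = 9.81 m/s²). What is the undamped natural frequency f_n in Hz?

For a simple pendulum ω_n = √(g/L) = √(9.81/9.49) = √1.034 = 1.017 rad/s.
f_n = ω_n/(2π) = 1.017/6.283 = 0.1618 Hz.

0.162 Hz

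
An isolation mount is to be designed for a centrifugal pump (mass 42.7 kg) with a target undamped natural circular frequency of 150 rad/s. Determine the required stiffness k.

961000 N/m

k = m·ω_n² = 42.7 × 150.0² = 42.7 × 22500 = 960800 N/m.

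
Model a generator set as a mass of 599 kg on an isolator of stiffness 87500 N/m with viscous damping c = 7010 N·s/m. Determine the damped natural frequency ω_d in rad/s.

10.6 rad/s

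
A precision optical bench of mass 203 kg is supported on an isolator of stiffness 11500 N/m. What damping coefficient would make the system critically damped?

3060 N·s/m

c_c = 2√(k·m) = 2√(11500 × 203) = 2 × 1528 = 3056 N·s/m.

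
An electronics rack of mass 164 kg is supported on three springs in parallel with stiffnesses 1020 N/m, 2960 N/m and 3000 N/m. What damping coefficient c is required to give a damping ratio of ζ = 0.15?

321 N·s/m

Parallel springs add: k_eq = 1020 + 2960 + 3000 = 6980 N/m.
c_c = 2√(k_eq·m) = 2√(6980 × 164) = 2140 N·s/m.
c = ζ·c_c = 0.15 × 2140 = 321.0 N·s/m.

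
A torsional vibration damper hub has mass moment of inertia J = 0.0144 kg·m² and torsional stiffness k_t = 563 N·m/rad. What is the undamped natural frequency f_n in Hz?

31.5 Hz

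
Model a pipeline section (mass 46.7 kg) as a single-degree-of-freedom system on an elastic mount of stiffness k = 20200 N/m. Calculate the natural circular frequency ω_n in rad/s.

20.8 rad/s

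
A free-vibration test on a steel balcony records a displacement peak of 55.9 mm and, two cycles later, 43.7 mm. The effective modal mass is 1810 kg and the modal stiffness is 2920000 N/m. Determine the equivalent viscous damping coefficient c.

2850 N·s/m

Logarithmic decrement δ = (1/n)·ln(x₀/x_n) = (1/2)·ln(55.9/43.7) = (1/2)·ln(1.279) = 0.1231.
ζ = δ/√(4π² + δ²) = 0.1231/√(39.48 + 0.0152) = 0.1231/6.284 = 0.01959.
c = ζ · 2√(km) = 0.01959 × 2√(2920000 × 1810) = 0.01959 × 145400 = 2848 N·s/m.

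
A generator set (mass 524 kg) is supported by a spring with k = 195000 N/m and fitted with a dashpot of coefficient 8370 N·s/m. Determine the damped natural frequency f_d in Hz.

ω_n = √(k/m) = √(195000/524) = 19.29 rad/s.
Critical damping c_c = 2√(k·m) = 2√(195000 × 524) = 20220 N·s/m, so ζ = c/c_c = 8370/20220 = 0.4140.
ω_d = ω_n√(1 − ζ²) = 19.29 × √(1 − 0.171) = 17.56 rad/s.
f_d = ω_d/(2π) = 2.795 Hz.

2.79 Hz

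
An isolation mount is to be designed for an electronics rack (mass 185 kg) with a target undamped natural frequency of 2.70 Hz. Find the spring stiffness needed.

53200 N/m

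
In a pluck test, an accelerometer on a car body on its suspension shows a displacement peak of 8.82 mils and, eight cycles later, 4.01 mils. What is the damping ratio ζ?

0.0157

Logarithmic decrement δ = (1/n)·ln(x₀/x_n) = (1/8)·ln(8.82/4.01) = (1/8)·ln(2.200) = 0.09853.
ζ = δ/√(4π² + δ²) = 0.09853/√(39.48 + 0.00971) = 0.09853/6.284 = 0.01568.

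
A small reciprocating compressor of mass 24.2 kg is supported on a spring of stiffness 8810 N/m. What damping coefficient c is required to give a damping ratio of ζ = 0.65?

600 N·s/m

c_c = 2√(k·m) = 2√(8810 × 24.2) = 923.5 N·s/m.
c = ζ·c_c = 0.65 × 923.5 = 600.3 N·s/m.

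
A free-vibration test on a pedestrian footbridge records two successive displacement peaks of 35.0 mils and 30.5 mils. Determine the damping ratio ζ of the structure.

Logarithmic decrement δ = (1/n)·ln(x₀/x_n) = (1/1)·ln(35.0/30.5) = (1/1)·ln(1.148) = 0.1376.
ζ = δ/√(4π² + δ²) = 0.1376/√(39.48 + 0.0189) = 0.1376/6.285 = 0.02190.

0.0219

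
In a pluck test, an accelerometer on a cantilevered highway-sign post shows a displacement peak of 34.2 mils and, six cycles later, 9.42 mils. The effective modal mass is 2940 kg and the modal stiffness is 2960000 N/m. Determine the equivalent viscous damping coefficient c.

6380 N·s/m

Logarithmic decrement δ = (1/n)·ln(x₀/x_n) = (1/6)·ln(34.2/9.42) = (1/6)·ln(3.631) = 0.2149.
ζ = δ/√(4π² + δ²) = 0.2149/√(39.48 + 0.0462) = 0.2149/6.287 = 0.03418.
c = ζ · 2√(km) = 0.03418 × 2√(2960000 × 2940) = 0.03418 × 186600 = 6377 N·s/m.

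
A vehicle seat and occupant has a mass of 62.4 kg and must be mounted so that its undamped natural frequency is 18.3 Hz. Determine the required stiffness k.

825000 N/m

ω_n = 2πf_n = 2π × 18.3 = 115.0 rad/s.
k = m·ω_n² = 62.4 × 115.0² = 62.4 × 13220 = 825000 N/m.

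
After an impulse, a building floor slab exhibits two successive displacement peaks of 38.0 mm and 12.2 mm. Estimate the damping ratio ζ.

0.178

Logarithmic decrement δ = (1/n)·ln(x₀/x_n) = (1/1)·ln(38.0/12.2) = (1/1)·ln(3.115) = 1.136.
ζ = δ/√(4π² + δ²) = 1.136/√(39.48 + 1.29) = 1.136/6.385 = 0.1779.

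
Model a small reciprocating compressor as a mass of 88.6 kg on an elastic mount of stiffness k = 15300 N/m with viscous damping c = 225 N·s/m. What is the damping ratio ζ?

0.0966

ω_n = √(k/m) = √(15300/88.6) = 13.14 rad/s.
Critical damping c_c = 2√(k·m) = 2√(15300 × 88.6) = 2329 N·s/m, so ζ = c/c_c = 225/2329 = 0.09663.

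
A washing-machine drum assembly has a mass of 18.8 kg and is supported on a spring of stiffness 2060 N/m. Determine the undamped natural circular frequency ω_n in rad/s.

ω_n = √(k/m) = √(2060/18.8) = √109.6 = 10.47 rad/s.

10.5 rad/s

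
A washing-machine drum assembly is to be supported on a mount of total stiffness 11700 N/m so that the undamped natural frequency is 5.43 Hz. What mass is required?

10.1 kg

ω_n = 2πf_n = 2π × 5.43 = 34.12 rad/s.
m = k/ω_n² = 11700/34.12² = 11700/1164 = 10.05 kg.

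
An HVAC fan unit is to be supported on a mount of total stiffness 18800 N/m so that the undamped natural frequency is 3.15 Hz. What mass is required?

ω_n = 2πf_n = 2π × 3.15 = 19.79 rad/s.
m = k/ω_n² = 18800/19.79² = 18800/391.7 = 47.99 kg.

48.0 kg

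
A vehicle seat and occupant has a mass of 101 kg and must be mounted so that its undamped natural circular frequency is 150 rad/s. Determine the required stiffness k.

2270000 N/m

k = m·ω_n² = 101 × 150.0² = 101 × 22500 = 2272000 N/m.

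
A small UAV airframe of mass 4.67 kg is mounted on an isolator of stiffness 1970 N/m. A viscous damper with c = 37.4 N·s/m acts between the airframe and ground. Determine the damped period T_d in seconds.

0.312 s

ω_n = √(k/m) = √(1970/4.67) = 20.54 rad/s.
Critical damping c_c = 2√(k·m) = 2√(1970 × 4.67) = 191.8 N·s/m, so ζ = c/c_c = 37.4/191.8 = 0.1950.
ω_d = ω_n√(1 − ζ²) = 20.54 × √(1 − 0.0380) = 20.14 rad/s.
T_d = 2π/ω_d = 0.3119 s.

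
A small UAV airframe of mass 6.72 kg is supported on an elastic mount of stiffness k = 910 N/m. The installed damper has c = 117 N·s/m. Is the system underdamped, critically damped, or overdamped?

underdamped

c_c = 2√(k·m) = 156.4 N·s/m; ζ = c/c_c = 117/156.4 = 0.748.
Since ζ < 1 the system is underdamped.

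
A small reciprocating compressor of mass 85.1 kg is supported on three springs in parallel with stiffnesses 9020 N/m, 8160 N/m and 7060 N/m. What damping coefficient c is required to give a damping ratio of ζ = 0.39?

Parallel springs add: k_eq = 9020 + 8160 + 7060 = 24240 N/m.
c_c = 2√(k_eq·m) = 2√(24240 × 85.1) = 2873 N·s/m.
c = ζ·c_c = 0.39 × 2873 = 1120 N·s/m.

1120 N·s/m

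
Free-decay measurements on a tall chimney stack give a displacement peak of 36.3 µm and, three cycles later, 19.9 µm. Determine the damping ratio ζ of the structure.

0.0319

Logarithmic decrement δ = (1/n)·ln(x₀/x_n) = (1/3)·ln(36.3/19.9) = (1/3)·ln(1.824) = 0.2004.
ζ = δ/√(4π² + δ²) = 0.2004/√(39.48 + 0.0401) = 0.2004/6.286 = 0.03187.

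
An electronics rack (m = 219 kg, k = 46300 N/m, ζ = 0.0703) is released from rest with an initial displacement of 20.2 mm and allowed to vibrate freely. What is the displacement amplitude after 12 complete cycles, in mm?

0.0995 mm

Logarithmic decrement δ = 2πζ/√(1 − ζ²) = 2π × 0.07030/√(1 − 0.00494) = 0.4428.
After n cycles, x_n/x₀ = e^(−nδ), so x_12 = 20.2 × e^(−12 × 0.4428) = 20.2 × 0.004924 = 0.09946 mm.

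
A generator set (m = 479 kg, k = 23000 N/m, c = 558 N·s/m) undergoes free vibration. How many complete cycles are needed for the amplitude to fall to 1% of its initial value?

9 cycles

ζ = c/(2√(km)) = 558/(2√(23000 × 479)) = 558/6638 = 0.08406.
Logarithmic decrement δ = 2πζ/√(1 − ζ²) = 2π × 0.08406/√(1 − 0.00707) = 0.5300.
x_n/x₀ = e^(−nδ) ≤ 0.01; take ln: n ≥ ln(1/0.01)/δ = 4.605/0.5300 = 8.689.
So 9 complete cycles are required.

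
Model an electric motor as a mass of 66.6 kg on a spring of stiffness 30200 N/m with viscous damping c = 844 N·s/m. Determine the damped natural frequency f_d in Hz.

3.24 Hz

ω_n = √(k/m) = √(30200/66.6) = 21.29 rad/s.
Critical damping c_c = 2√(k·m) = 2√(30200 × 66.6) = 2836 N·s/m, so ζ = c/c_c = 844/2836 = 0.2976.
ω_d = ω_n√(1 − ζ²) = 21.29 × √(1 − 0.0885) = 20.33 rad/s.
f_d = ω_d/(2π) = 3.236 Hz.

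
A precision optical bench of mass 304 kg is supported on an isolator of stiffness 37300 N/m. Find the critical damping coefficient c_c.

c_c = 2√(k·m) = 2√(37300 × 304) = 2 × 3367 = 6735 N·s/m.

6730 N·s/m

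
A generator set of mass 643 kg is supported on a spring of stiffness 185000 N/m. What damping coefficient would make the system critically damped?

c_c = 2√(k·m) = 2√(185000 × 643) = 2 × 10910 = 21810 N·s/m.

21800 N·s/m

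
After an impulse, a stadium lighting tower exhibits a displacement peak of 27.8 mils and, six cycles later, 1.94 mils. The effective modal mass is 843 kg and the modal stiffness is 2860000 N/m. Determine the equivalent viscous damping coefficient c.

6920 N·s/m

Logarithmic decrement δ = (1/n)·ln(x₀/x_n) = (1/6)·ln(27.8/1.94) = (1/6)·ln(14.33) = 0.4437.
ζ = δ/√(4π² + δ²) = 0.4437/√(39.48 + 0.197) = 0.4437/6.299 = 0.07045.
c = ζ · 2√(km) = 0.07045 × 2√(2860000 × 843) = 0.07045 × 98200 = 6918 N·s/m.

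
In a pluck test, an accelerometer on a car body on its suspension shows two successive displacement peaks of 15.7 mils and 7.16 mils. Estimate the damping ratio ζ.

Logarithmic decrement δ = (1/n)·ln(x₀/x_n) = (1/1)·ln(15.7/7.16) = (1/1)·ln(2.193) = 0.7852.
ζ = δ/√(4π² + δ²) = 0.7852/√(39.48 + 0.616) = 0.7852/6.332 = 0.1240.

0.124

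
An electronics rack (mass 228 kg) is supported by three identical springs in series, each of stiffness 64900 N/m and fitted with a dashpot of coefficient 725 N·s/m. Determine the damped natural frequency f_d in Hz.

1.53 Hz

Series springs: 1/k_eq = 3/64900, so k_eq = 64900/3 = 21630 N/m.
ω_n = √(k_eq/m) = √(21630/228) = 9.741 rad/s.
Critical damping c_c = 2√(k_eq·m) = 2√(21630 × 228) = 4442 N·s/m, so ζ = c/c_c = 725/4442 = 0.1632.
ω_d = ω_n√(1 − ζ²) = 9.741 × √(1 − 0.0266) = 9.610 rad/s.
f_d = ω_d/(2π) = 1.530 Hz.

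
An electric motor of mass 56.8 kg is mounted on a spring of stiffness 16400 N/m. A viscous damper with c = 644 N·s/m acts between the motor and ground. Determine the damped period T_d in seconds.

ω_n = √(k/m) = √(16400/56.8) = 16.99 rad/s.
Critical damping c_c = 2√(k·m) = 2√(16400 × 56.8) = 1930 N·s/m, so ζ = c/c_c = 644/1930 = 0.3336.
ω_d = ω_n√(1 − ζ²) = 16.99 × √(1 − 0.111) = 16.02 rad/s.
T_d = 2π/ω_d = 0.3922 s.

0.392 s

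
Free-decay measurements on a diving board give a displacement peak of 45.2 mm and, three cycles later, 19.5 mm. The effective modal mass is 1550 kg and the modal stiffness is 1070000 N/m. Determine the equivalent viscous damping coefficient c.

3630 N·s/m

Logarithmic decrement δ = (1/n)·ln(x₀/x_n) = (1/3)·ln(45.2/19.5) = (1/3)·ln(2.318) = 0.2802.
ζ = δ/√(4π² + δ²) = 0.2802/√(39.48 + 0.0785) = 0.2802/6.289 = 0.04456.
c = ζ · 2√(km) = 0.04456 × 2√(1070000 × 1550) = 0.04456 × 81450 = 3629 N·s/m.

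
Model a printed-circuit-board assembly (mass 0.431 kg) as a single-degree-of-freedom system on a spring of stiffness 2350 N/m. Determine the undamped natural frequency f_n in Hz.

11.8 Hz

ω_n = √(k/m) = √(2350/0.431) = √5452 = 73.84 rad/s.
f_n = ω_n/(2π) = 73.84/6.283 = 11.75 Hz.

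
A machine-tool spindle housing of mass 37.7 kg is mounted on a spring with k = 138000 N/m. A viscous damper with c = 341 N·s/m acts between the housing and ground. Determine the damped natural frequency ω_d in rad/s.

ω_n = √(k/m) = √(138000/37.7) = 60.50 rad/s.
Critical damping c_c = 2√(k·m) = 2√(138000 × 37.7) = 4562 N·s/m, so ζ = c/c_c = 341/4562 = 0.07475.
ω_d = ω_n√(1 − ζ²) = 60.50 × √(1 − 0.00559) = 60.33 rad/s.

60.3 rad/s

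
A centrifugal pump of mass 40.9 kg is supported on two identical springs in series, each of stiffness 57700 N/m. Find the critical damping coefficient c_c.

Series springs: 1/k_eq = 2/57700, so k_eq = 57700/2 = 28850 N/m.
c_c = 2√(k_eq·m) = 2√(28850 × 40.9) = 2 × 1086 = 2173 N·s/m.

2170 N·s/m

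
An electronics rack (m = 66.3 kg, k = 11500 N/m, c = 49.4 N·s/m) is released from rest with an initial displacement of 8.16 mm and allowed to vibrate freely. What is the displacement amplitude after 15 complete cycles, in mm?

0.567 mm

ζ = c/(2√(km)) = 49.4/(2√(11500 × 66.3)) = 49.4/1746 = 0.02829.
Logarithmic decrement δ = 2πζ/√(1 − ζ²) = 2π × 0.02829/√(1 − 0.000800) = 0.1778.
After n cycles, x_n/x₀ = e^(−nδ), so x_15 = 8.16 × e^(−15 × 0.1778) = 8.16 × 0.06945 = 0.5668 mm.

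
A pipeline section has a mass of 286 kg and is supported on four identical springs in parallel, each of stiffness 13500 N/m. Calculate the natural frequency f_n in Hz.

Parallel springs add: k_eq = 4 × 13500 = 54000 N/m.
ω_n = √(k_eq/m) = √(54000/286) = √188.8 = 13.74 rad/s.
f_n = ω_n/(2π) = 13.74/6.283 = 2.187 Hz.

2.19 Hz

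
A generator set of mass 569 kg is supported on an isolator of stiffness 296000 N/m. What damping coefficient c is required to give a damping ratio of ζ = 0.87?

c_c = 2√(k·m) = 2√(296000 × 569) = 25960 N·s/m.
c = ζ·c_c = 0.87 × 25960 = 22580 N·s/m.

22600 N·s/m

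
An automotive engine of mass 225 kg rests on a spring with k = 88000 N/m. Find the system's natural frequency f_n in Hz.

3.15 Hz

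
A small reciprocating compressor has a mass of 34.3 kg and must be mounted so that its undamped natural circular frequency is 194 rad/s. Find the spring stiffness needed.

1290000 N/m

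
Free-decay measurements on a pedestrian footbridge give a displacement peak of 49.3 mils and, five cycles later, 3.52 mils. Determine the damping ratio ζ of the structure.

Logarithmic decrement δ = (1/n)·ln(x₀/x_n) = (1/5)·ln(49.3/3.52) = (1/5)·ln(14.01) = 0.5279.
ζ = δ/√(4π² + δ²) = 0.5279/√(39.48 + 0.279) = 0.5279/6.305 = 0.08372.

0.0837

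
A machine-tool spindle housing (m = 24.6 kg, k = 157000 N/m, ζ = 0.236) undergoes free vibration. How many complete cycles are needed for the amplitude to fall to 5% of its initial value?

Logarithmic decrement δ = 2πζ/√(1 − ζ²) = 2π × 0.2360/√(1 − 0.0557) = 1.526.
x_n/x₀ = e^(−nδ) ≤ 0.05; take ln: n ≥ ln(1/0.05)/δ = 2.996/1.526 = 1.963.
So 2 complete cycles are required.

2 cycles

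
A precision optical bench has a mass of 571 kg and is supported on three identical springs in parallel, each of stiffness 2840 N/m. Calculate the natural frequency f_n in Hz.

Parallel springs add: k_eq = 3 × 2840 = 8520 N/m.
ω_n = √(k_eq/m) = √(8520/571) = √14.92 = 3.863 rad/s.
f_n = ω_n/(2π) = 3.863/6.283 = 0.6148 Hz.

0.615 Hz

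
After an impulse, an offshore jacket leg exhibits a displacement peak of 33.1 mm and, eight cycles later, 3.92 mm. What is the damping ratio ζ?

Logarithmic decrement δ = (1/n)·ln(x₀/x_n) = (1/8)·ln(33.1/3.92) = (1/8)·ln(8.444) = 0.2667.
ζ = δ/√(4π² + δ²) = 0.2667/√(39.48 + 0.0711) = 0.2667/6.289 = 0.04241.

0.0424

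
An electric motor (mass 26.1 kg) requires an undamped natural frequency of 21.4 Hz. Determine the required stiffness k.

ω_n = 2πf_n = 2π × 21.4 = 134.5 rad/s.
k = m·ω_n² = 26.1 × 134.5² = 26.1 × 18080 = 471900 N/m.

472000 N/m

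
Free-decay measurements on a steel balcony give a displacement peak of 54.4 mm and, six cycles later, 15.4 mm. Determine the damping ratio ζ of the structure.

0.0335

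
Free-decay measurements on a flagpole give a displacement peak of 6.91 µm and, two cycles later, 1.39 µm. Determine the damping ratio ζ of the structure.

0.127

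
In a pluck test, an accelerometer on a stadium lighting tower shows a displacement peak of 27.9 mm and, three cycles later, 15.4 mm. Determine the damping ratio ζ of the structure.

0.0315

Logarithmic decrement δ = (1/n)·ln(x₀/x_n) = (1/3)·ln(27.9/15.4) = (1/3)·ln(1.812) = 0.1981.
ζ = δ/√(4π² + δ²) = 0.1981/√(39.48 + 0.0392) = 0.1981/6.286 = 0.03151.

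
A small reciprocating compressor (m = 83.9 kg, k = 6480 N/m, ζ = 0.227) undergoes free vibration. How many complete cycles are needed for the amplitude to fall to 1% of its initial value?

4 cycles

Logarithmic decrement δ = 2πζ/√(1 − ζ²) = 2π × 0.2270/√(1 − 0.0515) = 1.465.
x_n/x₀ = e^(−nδ) ≤ 0.01; take ln: n ≥ ln(1/0.01)/δ = 4.605/1.465 = 3.145.
So 4 complete cycles are required.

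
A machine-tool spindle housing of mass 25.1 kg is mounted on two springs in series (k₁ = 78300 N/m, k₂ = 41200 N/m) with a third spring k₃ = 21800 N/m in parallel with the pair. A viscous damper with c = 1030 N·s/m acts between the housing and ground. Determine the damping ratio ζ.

Series pair: k_s = k₁k₂/(k₁+k₂) = (78300)(41200)/(78300 + 41200) = 27000 N/m. In parallel with k₃: k_eq = 27000 + 21800 = 48800 N/m.
ω_n = √(k_eq/m) = √(48800/25.1) = 44.09 rad/s.
Critical damping c_c = 2√(k_eq·m) = 2√(48800 × 25.1) = 2213 N·s/m, so ζ = c/c_c = 1030/2213 = 0.4654.

0.465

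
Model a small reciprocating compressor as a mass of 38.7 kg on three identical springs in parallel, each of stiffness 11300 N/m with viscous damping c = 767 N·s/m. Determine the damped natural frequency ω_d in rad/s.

27.9 rad/s

Parallel springs add: k_eq = 3 × 11300 = 33900 N/m.
ω_n = √(k_eq/m) = √(33900/38.7) = 29.60 rad/s.
Critical damping c_c = 2√(k_eq·m) = 2√(33900 × 38.7) = 2291 N·s/m, so ζ = c/c_c = 767/2291 = 0.3348.
ω_d = ω_n√(1 − ζ²) = 29.60 × √(1 − 0.112) = 27.89 rad/s.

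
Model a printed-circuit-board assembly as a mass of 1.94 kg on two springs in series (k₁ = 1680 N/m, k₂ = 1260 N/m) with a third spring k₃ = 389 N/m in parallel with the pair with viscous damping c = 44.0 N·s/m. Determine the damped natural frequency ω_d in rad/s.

Series pair: k_s = k₁k₂/(k₁+k₂) = (1680)(1260)/(1680 + 1260) = 720.0 N/m. In parallel with k₃: k_eq = 720.0 + 389 = 1109 N/m.
ω_n = √(k_eq/m) = √(1109/1.94) = 23.91 rad/s.
Critical damping c_c = 2√(k_eq·m) = 2√(1109 × 1.94) = 92.77 N·s/m, so ζ = c/c_c = 44.0/92.77 = 0.4743.
ω_d = ω_n√(1 − ζ²) = 23.91 × √(1 − 0.225) = 21.05 rad/s.

21.0 rad/s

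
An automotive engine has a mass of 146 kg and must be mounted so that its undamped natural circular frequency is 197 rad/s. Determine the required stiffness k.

k = m·ω_n² = 146 × 197.0² = 146 × 38810 = 5666000 N/m.

5670000 N/m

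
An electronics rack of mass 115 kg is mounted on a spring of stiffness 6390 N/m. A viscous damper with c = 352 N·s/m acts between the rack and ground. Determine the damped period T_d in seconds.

0.861 s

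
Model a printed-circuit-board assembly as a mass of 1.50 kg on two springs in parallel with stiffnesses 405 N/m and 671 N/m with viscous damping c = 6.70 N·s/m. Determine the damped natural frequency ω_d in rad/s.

Parallel springs add: k_eq = 405 + 671 = 1076 N/m.
ω_n = √(k_eq/m) = √(1076/1.50) = 26.78 rad/s.
Critical damping c_c = 2√(k_eq·m) = 2√(1076 × 1.50) = 80.35 N·s/m, so ζ = c/c_c = 6.70/80.35 = 0.08339.
ω_d = ω_n√(1 − ζ²) = 26.78 × √(1 − 0.00695) = 26.69 rad/s.

26.7 rad/s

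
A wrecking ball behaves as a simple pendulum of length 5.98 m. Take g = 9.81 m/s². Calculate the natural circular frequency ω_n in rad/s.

For a simple pendulum ω_n = √(g/L) = √(9.81/5.98) = √1.640 = 1.281 rad/s.

1.28 rad/s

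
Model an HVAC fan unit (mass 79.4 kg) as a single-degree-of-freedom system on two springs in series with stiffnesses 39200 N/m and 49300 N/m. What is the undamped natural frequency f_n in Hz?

2.64 Hz

Series springs: 1/k_eq = 1/39200 + 1/49300 = 4.579×10^-5, so k_eq = 21840 N/m.
ω_n = √(k_eq/m) = √(21840/79.4) = √275.0 = 16.58 rad/s.
f_n = ω_n/(2π) = 16.58/6.283 = 2.639 Hz.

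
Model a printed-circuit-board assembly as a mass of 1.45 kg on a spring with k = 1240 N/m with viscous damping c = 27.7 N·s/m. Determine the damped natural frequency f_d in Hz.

4.40 Hz

ω_n = √(k/m) = √(1240/1.45) = 29.24 rad/s.
Critical damping c_c = 2√(k·m) = 2√(1240 × 1.45) = 84.81 N·s/m, so ζ = c/c_c = 27.7/84.81 = 0.3266.
ω_d = ω_n√(1 − ζ²) = 29.24 × √(1 − 0.107) = 27.64 rad/s.
f_d = ω_d/(2π) = 4.399 Hz.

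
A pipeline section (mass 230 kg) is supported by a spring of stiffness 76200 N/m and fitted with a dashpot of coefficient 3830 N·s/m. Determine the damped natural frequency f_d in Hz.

2.58 Hz

ω_n = √(k/m) = √(76200/230) = 18.20 rad/s.
Critical damping c_c = 2√(k·m) = 2√(76200 × 230) = 8373 N·s/m, so ζ = c/c_c = 3830/8373 = 0.4574.
ω_d = ω_n√(1 − ζ²) = 18.20 × √(1 − 0.209) = 16.19 rad/s.
f_d = ω_d/(2π) = 2.576 Hz.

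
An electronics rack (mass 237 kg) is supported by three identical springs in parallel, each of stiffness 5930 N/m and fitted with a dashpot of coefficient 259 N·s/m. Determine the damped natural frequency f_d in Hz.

1.38 Hz

Parallel springs add: k_eq = 3 × 5930 = 17790 N/m.
ω_n = √(k_eq/m) = √(17790/237) = 8.664 rad/s.
Critical damping c_c = 2√(k_eq·m) = 2√(17790 × 237) = 4107 N·s/m, so ζ = c/c_c = 259/4107 = 0.06307.
ω_d = ω_n√(1 − ζ²) = 8.664 × √(1 − 0.00398) = 8.647 rad/s.
f_d = ω_d/(2π) = 1.376 Hz.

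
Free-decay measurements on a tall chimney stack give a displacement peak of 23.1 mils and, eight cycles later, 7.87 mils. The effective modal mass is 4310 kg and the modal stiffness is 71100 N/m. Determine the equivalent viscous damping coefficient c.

Logarithmic decrement δ = (1/n)·ln(x₀/x_n) = (1/8)·ln(23.1/7.87) = (1/8)·ln(2.935) = 0.1346.
ζ = δ/√(4π² + δ²) = 0.1346/√(39.48 + 0.0181) = 0.1346/6.285 = 0.02142.
c = ζ · 2√(km) = 0.02142 × 2√(71100 × 4310) = 0.02142 × 35010 = 749.8 N·s/m.

750 N·s/m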